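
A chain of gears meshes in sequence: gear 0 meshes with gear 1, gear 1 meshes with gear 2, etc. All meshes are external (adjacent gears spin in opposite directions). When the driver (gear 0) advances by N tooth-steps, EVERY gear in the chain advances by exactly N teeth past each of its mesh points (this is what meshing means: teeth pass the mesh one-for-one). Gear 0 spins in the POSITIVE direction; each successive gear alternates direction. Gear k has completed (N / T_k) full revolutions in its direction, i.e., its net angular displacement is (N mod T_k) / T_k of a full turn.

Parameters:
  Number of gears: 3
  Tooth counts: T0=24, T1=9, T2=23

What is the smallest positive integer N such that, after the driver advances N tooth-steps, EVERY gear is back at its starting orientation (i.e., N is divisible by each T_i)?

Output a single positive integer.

Gear k returns to start when N is a multiple of T_k.
All gears at start simultaneously when N is a common multiple of [24, 9, 23]; the smallest such N is lcm(24, 9, 23).
Start: lcm = T0 = 24
Fold in T1=9: gcd(24, 9) = 3; lcm(24, 9) = 24 * 9 / 3 = 216 / 3 = 72
Fold in T2=23: gcd(72, 23) = 1; lcm(72, 23) = 72 * 23 / 1 = 1656 / 1 = 1656
Full cycle length = 1656

Answer: 1656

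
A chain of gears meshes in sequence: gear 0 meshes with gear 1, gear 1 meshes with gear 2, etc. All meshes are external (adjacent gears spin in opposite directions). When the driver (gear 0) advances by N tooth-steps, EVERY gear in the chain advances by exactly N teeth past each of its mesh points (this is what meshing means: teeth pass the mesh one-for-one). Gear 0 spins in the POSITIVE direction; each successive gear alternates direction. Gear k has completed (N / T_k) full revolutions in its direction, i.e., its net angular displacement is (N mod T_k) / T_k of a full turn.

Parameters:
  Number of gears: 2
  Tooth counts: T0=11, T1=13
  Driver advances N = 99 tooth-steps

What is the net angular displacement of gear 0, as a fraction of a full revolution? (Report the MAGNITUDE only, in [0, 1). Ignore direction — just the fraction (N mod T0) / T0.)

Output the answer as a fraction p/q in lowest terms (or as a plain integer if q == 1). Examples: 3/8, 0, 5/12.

Answer: 0

Derivation:
Chain of 2 gears, tooth counts: [11, 13]
  gear 0: T0=11, direction=positive, advance = 99 mod 11 = 0 teeth = 0/11 turn
  gear 1: T1=13, direction=negative, advance = 99 mod 13 = 8 teeth = 8/13 turn
Gear 0: 99 mod 11 = 0
Fraction = 0 / 11 = 0/1 (gcd(0,11)=11) = 0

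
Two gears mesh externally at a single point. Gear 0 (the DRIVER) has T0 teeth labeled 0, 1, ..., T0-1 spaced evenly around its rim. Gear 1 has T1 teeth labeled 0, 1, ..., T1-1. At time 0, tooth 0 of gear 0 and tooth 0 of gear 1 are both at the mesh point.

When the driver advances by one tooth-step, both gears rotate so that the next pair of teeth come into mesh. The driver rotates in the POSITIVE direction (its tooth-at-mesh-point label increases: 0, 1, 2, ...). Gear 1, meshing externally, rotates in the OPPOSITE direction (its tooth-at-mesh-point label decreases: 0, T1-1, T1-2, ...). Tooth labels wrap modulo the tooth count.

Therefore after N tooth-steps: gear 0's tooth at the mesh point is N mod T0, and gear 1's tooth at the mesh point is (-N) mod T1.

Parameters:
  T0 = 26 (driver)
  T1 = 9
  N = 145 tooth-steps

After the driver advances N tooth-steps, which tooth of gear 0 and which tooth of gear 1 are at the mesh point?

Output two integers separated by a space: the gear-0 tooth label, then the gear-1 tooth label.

Gear 0 (driver, T0=26): tooth at mesh = N mod T0
  145 = 5 * 26 + 15, so 145 mod 26 = 15
  gear 0 tooth = 15
Gear 1 (driven, T1=9): tooth at mesh = (-N) mod T1
  145 = 16 * 9 + 1, so 145 mod 9 = 1
  (-145) mod 9 = (-1) mod 9 = 9 - 1 = 8
Mesh after 145 steps: gear-0 tooth 15 meets gear-1 tooth 8

Answer: 15 8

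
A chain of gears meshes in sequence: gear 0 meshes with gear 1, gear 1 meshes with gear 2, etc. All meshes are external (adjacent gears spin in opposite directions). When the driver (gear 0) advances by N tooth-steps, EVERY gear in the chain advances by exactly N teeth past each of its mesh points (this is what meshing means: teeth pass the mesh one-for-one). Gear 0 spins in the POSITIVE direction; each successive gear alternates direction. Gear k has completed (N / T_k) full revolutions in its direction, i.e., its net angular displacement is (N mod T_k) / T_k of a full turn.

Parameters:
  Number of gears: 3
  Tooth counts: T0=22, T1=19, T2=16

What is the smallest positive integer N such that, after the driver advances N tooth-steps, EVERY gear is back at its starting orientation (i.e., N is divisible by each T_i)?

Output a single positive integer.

Gear k returns to start when N is a multiple of T_k.
All gears at start simultaneously when N is a common multiple of [22, 19, 16]; the smallest such N is lcm(22, 19, 16).
Start: lcm = T0 = 22
Fold in T1=19: gcd(22, 19) = 1; lcm(22, 19) = 22 * 19 / 1 = 418 / 1 = 418
Fold in T2=16: gcd(418, 16) = 2; lcm(418, 16) = 418 * 16 / 2 = 6688 / 2 = 3344
Full cycle length = 3344

Answer: 3344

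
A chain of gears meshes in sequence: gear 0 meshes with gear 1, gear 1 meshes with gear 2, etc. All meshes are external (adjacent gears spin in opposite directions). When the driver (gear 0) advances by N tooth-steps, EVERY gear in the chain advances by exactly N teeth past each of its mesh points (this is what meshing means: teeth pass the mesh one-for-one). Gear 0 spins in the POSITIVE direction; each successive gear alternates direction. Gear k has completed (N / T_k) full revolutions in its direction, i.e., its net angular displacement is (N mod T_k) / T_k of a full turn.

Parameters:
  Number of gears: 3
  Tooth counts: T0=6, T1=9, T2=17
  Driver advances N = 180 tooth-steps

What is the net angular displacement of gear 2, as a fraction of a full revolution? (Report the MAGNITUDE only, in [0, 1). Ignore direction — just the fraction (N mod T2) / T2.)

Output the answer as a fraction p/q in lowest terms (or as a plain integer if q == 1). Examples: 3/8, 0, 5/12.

Chain of 3 gears, tooth counts: [6, 9, 17]
  gear 0: T0=6, direction=positive, advance = 180 mod 6 = 0 teeth = 0/6 turn
  gear 1: T1=9, direction=negative, advance = 180 mod 9 = 0 teeth = 0/9 turn
  gear 2: T2=17, direction=positive, advance = 180 mod 17 = 10 teeth = 10/17 turn
Gear 2: 180 mod 17 = 10
Fraction = 10 / 17 = 10/17 (gcd(10,17)=1) = 10/17

Answer: 10/17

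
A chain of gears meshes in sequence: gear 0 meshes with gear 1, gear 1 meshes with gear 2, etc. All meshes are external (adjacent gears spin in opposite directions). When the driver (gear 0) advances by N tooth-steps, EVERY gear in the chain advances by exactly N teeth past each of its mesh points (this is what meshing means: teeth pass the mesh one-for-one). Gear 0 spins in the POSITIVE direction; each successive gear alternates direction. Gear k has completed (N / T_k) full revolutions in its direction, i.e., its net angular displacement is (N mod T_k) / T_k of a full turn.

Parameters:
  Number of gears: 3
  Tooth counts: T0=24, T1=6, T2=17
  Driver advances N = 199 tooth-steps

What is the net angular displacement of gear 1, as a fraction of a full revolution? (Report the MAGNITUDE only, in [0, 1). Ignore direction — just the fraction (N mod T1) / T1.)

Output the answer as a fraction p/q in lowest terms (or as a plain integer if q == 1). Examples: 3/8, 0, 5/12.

Answer: 1/6

Derivation:
Chain of 3 gears, tooth counts: [24, 6, 17]
  gear 0: T0=24, direction=positive, advance = 199 mod 24 = 7 teeth = 7/24 turn
  gear 1: T1=6, direction=negative, advance = 199 mod 6 = 1 teeth = 1/6 turn
  gear 2: T2=17, direction=positive, advance = 199 mod 17 = 12 teeth = 12/17 turn
Gear 1: 199 mod 6 = 1
Fraction = 1 / 6 = 1/6 (gcd(1,6)=1) = 1/6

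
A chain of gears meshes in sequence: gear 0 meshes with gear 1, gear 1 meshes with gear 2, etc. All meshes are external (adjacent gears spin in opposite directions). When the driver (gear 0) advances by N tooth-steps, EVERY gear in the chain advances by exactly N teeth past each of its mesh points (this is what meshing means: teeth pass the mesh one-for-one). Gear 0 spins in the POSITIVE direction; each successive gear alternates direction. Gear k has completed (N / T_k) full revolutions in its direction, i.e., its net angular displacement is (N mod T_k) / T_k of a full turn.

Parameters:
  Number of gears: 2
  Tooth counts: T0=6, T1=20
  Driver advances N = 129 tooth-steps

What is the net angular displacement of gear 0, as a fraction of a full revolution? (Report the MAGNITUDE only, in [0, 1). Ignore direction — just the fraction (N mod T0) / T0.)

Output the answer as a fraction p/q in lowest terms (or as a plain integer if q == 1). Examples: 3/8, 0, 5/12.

Answer: 1/2

Derivation:
Chain of 2 gears, tooth counts: [6, 20]
  gear 0: T0=6, direction=positive, advance = 129 mod 6 = 3 teeth = 3/6 turn
  gear 1: T1=20, direction=negative, advance = 129 mod 20 = 9 teeth = 9/20 turn
Gear 0: 129 mod 6 = 3
Fraction = 3 / 6 = 1/2 (gcd(3,6)=3) = 1/2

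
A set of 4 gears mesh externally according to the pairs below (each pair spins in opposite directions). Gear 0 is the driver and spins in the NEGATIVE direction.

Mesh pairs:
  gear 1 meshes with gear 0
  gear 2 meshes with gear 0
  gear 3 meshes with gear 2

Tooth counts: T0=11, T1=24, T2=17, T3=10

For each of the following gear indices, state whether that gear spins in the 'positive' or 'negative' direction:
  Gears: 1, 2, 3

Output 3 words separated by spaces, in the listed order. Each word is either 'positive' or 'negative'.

Answer: positive positive negative

Derivation:
Gear 0 (driver): negative (depth 0)
  gear 1: meshes with gear 0 -> depth 1 -> positive (opposite of gear 0)
  gear 2: meshes with gear 0 -> depth 1 -> positive (opposite of gear 0)
  gear 3: meshes with gear 2 -> depth 2 -> negative (opposite of gear 2)
Queried indices 1, 2, 3 -> positive, positive, negative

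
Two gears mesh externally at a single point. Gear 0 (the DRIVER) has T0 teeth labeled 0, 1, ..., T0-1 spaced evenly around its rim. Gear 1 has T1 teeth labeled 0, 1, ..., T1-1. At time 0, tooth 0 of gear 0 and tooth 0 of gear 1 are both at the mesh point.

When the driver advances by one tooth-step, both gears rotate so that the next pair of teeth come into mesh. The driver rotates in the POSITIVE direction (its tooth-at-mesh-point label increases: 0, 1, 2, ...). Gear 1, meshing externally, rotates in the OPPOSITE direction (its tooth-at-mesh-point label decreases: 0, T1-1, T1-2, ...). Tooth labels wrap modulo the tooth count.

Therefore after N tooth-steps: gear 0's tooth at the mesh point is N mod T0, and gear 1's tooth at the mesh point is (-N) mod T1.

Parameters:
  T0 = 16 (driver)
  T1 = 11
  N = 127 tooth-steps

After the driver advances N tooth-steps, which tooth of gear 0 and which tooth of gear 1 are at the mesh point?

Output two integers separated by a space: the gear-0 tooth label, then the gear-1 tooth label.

Answer: 15 5

Derivation:
Gear 0 (driver, T0=16): tooth at mesh = N mod T0
  127 = 7 * 16 + 15, so 127 mod 16 = 15
  gear 0 tooth = 15
Gear 1 (driven, T1=11): tooth at mesh = (-N) mod T1
  127 = 11 * 11 + 6, so 127 mod 11 = 6
  (-127) mod 11 = (-6) mod 11 = 11 - 6 = 5
Mesh after 127 steps: gear-0 tooth 15 meets gear-1 tooth 5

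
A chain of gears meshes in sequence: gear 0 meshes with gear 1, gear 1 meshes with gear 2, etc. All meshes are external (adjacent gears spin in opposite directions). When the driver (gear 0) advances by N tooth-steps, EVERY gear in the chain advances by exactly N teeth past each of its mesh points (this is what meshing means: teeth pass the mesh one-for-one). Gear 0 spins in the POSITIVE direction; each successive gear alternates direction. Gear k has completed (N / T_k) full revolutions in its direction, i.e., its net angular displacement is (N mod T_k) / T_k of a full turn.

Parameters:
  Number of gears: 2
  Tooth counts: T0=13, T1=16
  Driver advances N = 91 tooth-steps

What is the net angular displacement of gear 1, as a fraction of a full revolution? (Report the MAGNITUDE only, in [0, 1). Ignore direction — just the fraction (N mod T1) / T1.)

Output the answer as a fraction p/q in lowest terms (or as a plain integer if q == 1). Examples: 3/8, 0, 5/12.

Chain of 2 gears, tooth counts: [13, 16]
  gear 0: T0=13, direction=positive, advance = 91 mod 13 = 0 teeth = 0/13 turn
  gear 1: T1=16, direction=negative, advance = 91 mod 16 = 11 teeth = 11/16 turn
Gear 1: 91 mod 16 = 11
Fraction = 11 / 16 = 11/16 (gcd(11,16)=1) = 11/16

Answer: 11/16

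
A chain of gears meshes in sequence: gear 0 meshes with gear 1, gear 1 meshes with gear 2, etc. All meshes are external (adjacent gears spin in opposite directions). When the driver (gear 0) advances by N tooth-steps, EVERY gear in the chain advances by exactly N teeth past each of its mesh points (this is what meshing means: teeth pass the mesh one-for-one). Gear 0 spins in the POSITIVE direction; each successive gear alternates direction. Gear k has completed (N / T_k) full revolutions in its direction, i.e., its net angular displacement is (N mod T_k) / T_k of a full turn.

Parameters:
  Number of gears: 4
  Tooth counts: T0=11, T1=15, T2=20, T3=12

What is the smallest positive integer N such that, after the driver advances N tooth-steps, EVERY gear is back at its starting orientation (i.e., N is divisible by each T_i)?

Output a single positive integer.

Gear k returns to start when N is a multiple of T_k.
All gears at start simultaneously when N is a common multiple of [11, 15, 20, 12]; the smallest such N is lcm(11, 15, 20, 12).
Start: lcm = T0 = 11
Fold in T1=15: gcd(11, 15) = 1; lcm(11, 15) = 11 * 15 / 1 = 165 / 1 = 165
Fold in T2=20: gcd(165, 20) = 5; lcm(165, 20) = 165 * 20 / 5 = 3300 / 5 = 660
Fold in T3=12: gcd(660, 12) = 12; lcm(660, 12) = 660 * 12 / 12 = 7920 / 12 = 660
Full cycle length = 660

Answer: 660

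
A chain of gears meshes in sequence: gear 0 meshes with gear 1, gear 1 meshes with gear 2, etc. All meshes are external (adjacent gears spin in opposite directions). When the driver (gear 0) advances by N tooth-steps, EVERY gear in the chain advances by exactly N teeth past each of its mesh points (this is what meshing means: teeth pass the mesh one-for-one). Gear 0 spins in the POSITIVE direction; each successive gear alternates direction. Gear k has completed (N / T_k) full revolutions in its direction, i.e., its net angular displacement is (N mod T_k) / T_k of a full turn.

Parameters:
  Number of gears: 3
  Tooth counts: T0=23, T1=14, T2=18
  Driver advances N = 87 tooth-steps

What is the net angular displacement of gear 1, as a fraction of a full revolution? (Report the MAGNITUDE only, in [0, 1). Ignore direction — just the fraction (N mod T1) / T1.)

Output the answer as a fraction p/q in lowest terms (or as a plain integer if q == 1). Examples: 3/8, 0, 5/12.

Answer: 3/14

Derivation:
Chain of 3 gears, tooth counts: [23, 14, 18]
  gear 0: T0=23, direction=positive, advance = 87 mod 23 = 18 teeth = 18/23 turn
  gear 1: T1=14, direction=negative, advance = 87 mod 14 = 3 teeth = 3/14 turn
  gear 2: T2=18, direction=positive, advance = 87 mod 18 = 15 teeth = 15/18 turn
Gear 1: 87 mod 14 = 3
Fraction = 3 / 14 = 3/14 (gcd(3,14)=1) = 3/14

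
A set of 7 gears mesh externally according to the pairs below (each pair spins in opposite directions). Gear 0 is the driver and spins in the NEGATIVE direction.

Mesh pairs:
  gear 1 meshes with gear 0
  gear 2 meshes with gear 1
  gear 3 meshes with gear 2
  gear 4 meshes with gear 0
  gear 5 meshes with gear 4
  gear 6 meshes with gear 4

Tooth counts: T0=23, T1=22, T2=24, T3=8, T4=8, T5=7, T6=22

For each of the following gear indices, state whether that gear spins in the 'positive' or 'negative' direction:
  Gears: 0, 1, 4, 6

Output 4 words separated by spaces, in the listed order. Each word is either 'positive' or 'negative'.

Answer: negative positive positive negative

Derivation:
Gear 0 (driver): negative (depth 0)
  gear 1: meshes with gear 0 -> depth 1 -> positive (opposite of gear 0)
  gear 2: meshes with gear 1 -> depth 2 -> negative (opposite of gear 1)
  gear 3: meshes with gear 2 -> depth 3 -> positive (opposite of gear 2)
  gear 4: meshes with gear 0 -> depth 1 -> positive (opposite of gear 0)
  gear 5: meshes with gear 4 -> depth 2 -> negative (opposite of gear 4)
  gear 6: meshes with gear 4 -> depth 2 -> negative (opposite of gear 4)
Queried indices 0, 1, 4, 6 -> negative, positive, positive, negative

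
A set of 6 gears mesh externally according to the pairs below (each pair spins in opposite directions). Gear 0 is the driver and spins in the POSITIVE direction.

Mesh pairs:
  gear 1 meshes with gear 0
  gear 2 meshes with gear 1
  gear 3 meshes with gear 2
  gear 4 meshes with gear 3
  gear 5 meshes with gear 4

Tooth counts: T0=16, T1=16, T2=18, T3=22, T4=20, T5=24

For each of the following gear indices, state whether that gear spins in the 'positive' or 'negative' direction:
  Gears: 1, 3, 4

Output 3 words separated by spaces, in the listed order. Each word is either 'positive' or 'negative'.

Answer: negative negative positive

Derivation:
Gear 0 (driver): positive (depth 0)
  gear 1: meshes with gear 0 -> depth 1 -> negative (opposite of gear 0)
  gear 2: meshes with gear 1 -> depth 2 -> positive (opposite of gear 1)
  gear 3: meshes with gear 2 -> depth 3 -> negative (opposite of gear 2)
  gear 4: meshes with gear 3 -> depth 4 -> positive (opposite of gear 3)
  gear 5: meshes with gear 4 -> depth 5 -> negative (opposite of gear 4)
Queried indices 1, 3, 4 -> negative, negative, positive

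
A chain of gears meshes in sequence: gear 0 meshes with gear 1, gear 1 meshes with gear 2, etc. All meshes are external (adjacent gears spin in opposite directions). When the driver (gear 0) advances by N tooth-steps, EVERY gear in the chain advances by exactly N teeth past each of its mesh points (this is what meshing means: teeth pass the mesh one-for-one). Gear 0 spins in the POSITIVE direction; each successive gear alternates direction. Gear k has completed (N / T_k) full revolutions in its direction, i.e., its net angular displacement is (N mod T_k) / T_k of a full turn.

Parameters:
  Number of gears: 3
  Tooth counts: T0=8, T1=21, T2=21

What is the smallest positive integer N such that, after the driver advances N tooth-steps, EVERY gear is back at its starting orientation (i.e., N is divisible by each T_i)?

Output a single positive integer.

Answer: 168

Derivation:
Gear k returns to start when N is a multiple of T_k.
All gears at start simultaneously when N is a common multiple of [8, 21, 21]; the smallest such N is lcm(8, 21, 21).
Start: lcm = T0 = 8
Fold in T1=21: gcd(8, 21) = 1; lcm(8, 21) = 8 * 21 / 1 = 168 / 1 = 168
Fold in T2=21: gcd(168, 21) = 21; lcm(168, 21) = 168 * 21 / 21 = 3528 / 21 = 168
Full cycle length = 168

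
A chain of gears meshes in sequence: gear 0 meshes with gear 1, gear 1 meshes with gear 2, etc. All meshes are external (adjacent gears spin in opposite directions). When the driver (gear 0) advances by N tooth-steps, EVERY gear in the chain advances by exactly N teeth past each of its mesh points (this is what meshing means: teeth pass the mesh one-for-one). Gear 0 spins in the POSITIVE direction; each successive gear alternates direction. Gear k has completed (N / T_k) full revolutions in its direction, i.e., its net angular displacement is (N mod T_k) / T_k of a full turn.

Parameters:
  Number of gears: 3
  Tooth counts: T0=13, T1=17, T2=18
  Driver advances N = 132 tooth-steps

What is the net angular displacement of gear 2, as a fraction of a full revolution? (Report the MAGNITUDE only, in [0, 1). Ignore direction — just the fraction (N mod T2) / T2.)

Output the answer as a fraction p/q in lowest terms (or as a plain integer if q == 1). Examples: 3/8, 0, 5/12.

Chain of 3 gears, tooth counts: [13, 17, 18]
  gear 0: T0=13, direction=positive, advance = 132 mod 13 = 2 teeth = 2/13 turn
  gear 1: T1=17, direction=negative, advance = 132 mod 17 = 13 teeth = 13/17 turn
  gear 2: T2=18, direction=positive, advance = 132 mod 18 = 6 teeth = 6/18 turn
Gear 2: 132 mod 18 = 6
Fraction = 6 / 18 = 1/3 (gcd(6,18)=6) = 1/3

Answer: 1/3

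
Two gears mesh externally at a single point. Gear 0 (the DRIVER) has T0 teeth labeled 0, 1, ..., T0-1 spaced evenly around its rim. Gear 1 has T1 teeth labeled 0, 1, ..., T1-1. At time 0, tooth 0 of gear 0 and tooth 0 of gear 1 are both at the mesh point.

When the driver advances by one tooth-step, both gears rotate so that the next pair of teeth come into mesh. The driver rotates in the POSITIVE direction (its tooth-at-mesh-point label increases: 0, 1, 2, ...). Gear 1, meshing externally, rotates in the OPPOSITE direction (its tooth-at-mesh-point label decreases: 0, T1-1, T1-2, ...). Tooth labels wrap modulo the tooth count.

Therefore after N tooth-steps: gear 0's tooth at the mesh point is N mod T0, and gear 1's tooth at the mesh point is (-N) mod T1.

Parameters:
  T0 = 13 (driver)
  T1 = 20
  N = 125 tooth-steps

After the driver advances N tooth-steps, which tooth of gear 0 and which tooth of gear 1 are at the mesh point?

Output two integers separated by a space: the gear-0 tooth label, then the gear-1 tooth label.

Answer: 8 15

Derivation:
Gear 0 (driver, T0=13): tooth at mesh = N mod T0
  125 = 9 * 13 + 8, so 125 mod 13 = 8
  gear 0 tooth = 8
Gear 1 (driven, T1=20): tooth at mesh = (-N) mod T1
  125 = 6 * 20 + 5, so 125 mod 20 = 5
  (-125) mod 20 = (-5) mod 20 = 20 - 5 = 15
Mesh after 125 steps: gear-0 tooth 8 meets gear-1 tooth 15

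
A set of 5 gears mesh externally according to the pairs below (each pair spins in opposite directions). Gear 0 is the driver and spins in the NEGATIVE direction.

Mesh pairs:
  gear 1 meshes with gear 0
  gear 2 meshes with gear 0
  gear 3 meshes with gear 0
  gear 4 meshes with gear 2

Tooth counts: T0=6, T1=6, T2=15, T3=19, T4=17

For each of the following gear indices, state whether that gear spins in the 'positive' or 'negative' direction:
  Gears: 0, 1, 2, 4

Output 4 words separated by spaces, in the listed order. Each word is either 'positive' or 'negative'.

Answer: negative positive positive negative

Derivation:
Gear 0 (driver): negative (depth 0)
  gear 1: meshes with gear 0 -> depth 1 -> positive (opposite of gear 0)
  gear 2: meshes with gear 0 -> depth 1 -> positive (opposite of gear 0)
  gear 3: meshes with gear 0 -> depth 1 -> positive (opposite of gear 0)
  gear 4: meshes with gear 2 -> depth 2 -> negative (opposite of gear 2)
Queried indices 0, 1, 2, 4 -> negative, positive, positive, negative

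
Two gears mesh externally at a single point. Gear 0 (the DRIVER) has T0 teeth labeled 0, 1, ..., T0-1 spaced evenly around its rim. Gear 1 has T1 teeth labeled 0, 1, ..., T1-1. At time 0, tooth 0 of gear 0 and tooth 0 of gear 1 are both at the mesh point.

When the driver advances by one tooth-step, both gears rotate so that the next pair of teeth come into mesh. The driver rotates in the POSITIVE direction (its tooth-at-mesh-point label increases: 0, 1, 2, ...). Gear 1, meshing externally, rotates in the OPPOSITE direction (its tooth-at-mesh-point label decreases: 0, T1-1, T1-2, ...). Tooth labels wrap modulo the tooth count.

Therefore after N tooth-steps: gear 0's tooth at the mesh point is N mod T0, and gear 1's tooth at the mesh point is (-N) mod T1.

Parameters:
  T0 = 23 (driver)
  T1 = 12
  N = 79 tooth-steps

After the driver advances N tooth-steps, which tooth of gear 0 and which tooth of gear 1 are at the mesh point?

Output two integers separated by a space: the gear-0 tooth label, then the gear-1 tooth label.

Answer: 10 5

Derivation:
Gear 0 (driver, T0=23): tooth at mesh = N mod T0
  79 = 3 * 23 + 10, so 79 mod 23 = 10
  gear 0 tooth = 10
Gear 1 (driven, T1=12): tooth at mesh = (-N) mod T1
  79 = 6 * 12 + 7, so 79 mod 12 = 7
  (-79) mod 12 = (-7) mod 12 = 12 - 7 = 5
Mesh after 79 steps: gear-0 tooth 10 meets gear-1 tooth 5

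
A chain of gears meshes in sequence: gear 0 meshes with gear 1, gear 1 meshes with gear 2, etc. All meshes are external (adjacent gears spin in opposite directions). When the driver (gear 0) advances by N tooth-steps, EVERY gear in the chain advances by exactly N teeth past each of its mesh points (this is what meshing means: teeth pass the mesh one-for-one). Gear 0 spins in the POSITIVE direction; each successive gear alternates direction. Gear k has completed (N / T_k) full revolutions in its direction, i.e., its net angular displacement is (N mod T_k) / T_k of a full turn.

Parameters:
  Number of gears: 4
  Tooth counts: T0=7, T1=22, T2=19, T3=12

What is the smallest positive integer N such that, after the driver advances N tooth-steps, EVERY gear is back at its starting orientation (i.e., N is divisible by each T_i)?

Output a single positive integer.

Gear k returns to start when N is a multiple of T_k.
All gears at start simultaneously when N is a common multiple of [7, 22, 19, 12]; the smallest such N is lcm(7, 22, 19, 12).
Start: lcm = T0 = 7
Fold in T1=22: gcd(7, 22) = 1; lcm(7, 22) = 7 * 22 / 1 = 154 / 1 = 154
Fold in T2=19: gcd(154, 19) = 1; lcm(154, 19) = 154 * 19 / 1 = 2926 / 1 = 2926
Fold in T3=12: gcd(2926, 12) = 2; lcm(2926, 12) = 2926 * 12 / 2 = 35112 / 2 = 17556
Full cycle length = 17556

Answer: 17556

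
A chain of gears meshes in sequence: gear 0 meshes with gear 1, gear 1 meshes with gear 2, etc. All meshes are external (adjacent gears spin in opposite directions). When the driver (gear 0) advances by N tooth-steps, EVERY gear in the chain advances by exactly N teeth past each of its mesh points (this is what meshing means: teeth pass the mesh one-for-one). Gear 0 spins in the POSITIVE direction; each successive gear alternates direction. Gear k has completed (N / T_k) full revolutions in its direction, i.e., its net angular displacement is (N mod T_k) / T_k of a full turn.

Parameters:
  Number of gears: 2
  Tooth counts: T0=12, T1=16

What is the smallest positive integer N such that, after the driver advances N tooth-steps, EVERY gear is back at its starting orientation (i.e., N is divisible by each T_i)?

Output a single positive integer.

Answer: 48

Derivation:
Gear k returns to start when N is a multiple of T_k.
All gears at start simultaneously when N is a common multiple of [12, 16]; the smallest such N is lcm(12, 16).
Start: lcm = T0 = 12
Fold in T1=16: gcd(12, 16) = 4; lcm(12, 16) = 12 * 16 / 4 = 192 / 4 = 48
Full cycle length = 48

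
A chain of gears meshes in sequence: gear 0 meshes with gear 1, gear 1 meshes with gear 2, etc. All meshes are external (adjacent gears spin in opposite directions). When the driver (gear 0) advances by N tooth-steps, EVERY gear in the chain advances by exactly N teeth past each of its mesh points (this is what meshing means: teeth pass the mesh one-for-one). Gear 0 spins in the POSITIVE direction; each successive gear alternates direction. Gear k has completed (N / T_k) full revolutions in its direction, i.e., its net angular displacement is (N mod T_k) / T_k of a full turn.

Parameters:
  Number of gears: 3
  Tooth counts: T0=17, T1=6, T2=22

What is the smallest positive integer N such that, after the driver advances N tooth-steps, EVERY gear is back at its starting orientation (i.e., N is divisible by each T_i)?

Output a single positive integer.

Answer: 1122

Derivation:
Gear k returns to start when N is a multiple of T_k.
All gears at start simultaneously when N is a common multiple of [17, 6, 22]; the smallest such N is lcm(17, 6, 22).
Start: lcm = T0 = 17
Fold in T1=6: gcd(17, 6) = 1; lcm(17, 6) = 17 * 6 / 1 = 102 / 1 = 102
Fold in T2=22: gcd(102, 22) = 2; lcm(102, 22) = 102 * 22 / 2 = 2244 / 2 = 1122
Full cycle length = 1122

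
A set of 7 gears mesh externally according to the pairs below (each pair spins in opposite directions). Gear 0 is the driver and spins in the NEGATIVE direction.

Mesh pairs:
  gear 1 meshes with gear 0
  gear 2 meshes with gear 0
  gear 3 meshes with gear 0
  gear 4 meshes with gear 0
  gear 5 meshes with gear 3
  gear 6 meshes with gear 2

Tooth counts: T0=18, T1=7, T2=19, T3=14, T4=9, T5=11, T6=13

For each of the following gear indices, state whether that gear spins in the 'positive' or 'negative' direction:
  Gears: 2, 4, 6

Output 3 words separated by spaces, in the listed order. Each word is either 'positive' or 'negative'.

Gear 0 (driver): negative (depth 0)
  gear 1: meshes with gear 0 -> depth 1 -> positive (opposite of gear 0)
  gear 2: meshes with gear 0 -> depth 1 -> positive (opposite of gear 0)
  gear 3: meshes with gear 0 -> depth 1 -> positive (opposite of gear 0)
  gear 4: meshes with gear 0 -> depth 1 -> positive (opposite of gear 0)
  gear 5: meshes with gear 3 -> depth 2 -> negative (opposite of gear 3)
  gear 6: meshes with gear 2 -> depth 2 -> negative (opposite of gear 2)
Queried indices 2, 4, 6 -> positive, positive, negative

Answer: positive positive negative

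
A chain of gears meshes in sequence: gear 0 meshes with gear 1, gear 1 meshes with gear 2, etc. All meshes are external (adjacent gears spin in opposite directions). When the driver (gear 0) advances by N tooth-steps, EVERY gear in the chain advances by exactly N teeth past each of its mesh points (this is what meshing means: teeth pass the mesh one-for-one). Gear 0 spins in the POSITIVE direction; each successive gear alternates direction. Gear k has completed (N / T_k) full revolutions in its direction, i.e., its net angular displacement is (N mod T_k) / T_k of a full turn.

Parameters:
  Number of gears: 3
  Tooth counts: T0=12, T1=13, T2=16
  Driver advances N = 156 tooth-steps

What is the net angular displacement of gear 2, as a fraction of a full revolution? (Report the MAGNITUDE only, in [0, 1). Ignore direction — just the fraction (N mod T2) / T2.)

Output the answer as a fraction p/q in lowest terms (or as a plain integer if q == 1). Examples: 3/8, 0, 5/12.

Answer: 3/4

Derivation:
Chain of 3 gears, tooth counts: [12, 13, 16]
  gear 0: T0=12, direction=positive, advance = 156 mod 12 = 0 teeth = 0/12 turn
  gear 1: T1=13, direction=negative, advance = 156 mod 13 = 0 teeth = 0/13 turn
  gear 2: T2=16, direction=positive, advance = 156 mod 16 = 12 teeth = 12/16 turn
Gear 2: 156 mod 16 = 12
Fraction = 12 / 16 = 3/4 (gcd(12,16)=4) = 3/4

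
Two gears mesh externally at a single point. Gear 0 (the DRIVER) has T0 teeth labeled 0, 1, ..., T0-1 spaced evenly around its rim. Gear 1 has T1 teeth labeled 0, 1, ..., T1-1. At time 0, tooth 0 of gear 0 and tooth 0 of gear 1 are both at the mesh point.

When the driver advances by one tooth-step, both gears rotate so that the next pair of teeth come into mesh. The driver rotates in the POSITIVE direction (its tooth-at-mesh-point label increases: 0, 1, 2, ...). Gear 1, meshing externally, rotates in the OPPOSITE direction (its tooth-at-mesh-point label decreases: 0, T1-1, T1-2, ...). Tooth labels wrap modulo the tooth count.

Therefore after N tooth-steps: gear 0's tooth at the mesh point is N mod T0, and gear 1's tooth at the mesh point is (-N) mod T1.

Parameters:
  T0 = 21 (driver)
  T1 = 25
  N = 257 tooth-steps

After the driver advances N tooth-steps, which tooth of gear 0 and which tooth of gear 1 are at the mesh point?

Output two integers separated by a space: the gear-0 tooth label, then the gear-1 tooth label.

Answer: 5 18

Derivation:
Gear 0 (driver, T0=21): tooth at mesh = N mod T0
  257 = 12 * 21 + 5, so 257 mod 21 = 5
  gear 0 tooth = 5
Gear 1 (driven, T1=25): tooth at mesh = (-N) mod T1
  257 = 10 * 25 + 7, so 257 mod 25 = 7
  (-257) mod 25 = (-7) mod 25 = 25 - 7 = 18
Mesh after 257 steps: gear-0 tooth 5 meets gear-1 tooth 18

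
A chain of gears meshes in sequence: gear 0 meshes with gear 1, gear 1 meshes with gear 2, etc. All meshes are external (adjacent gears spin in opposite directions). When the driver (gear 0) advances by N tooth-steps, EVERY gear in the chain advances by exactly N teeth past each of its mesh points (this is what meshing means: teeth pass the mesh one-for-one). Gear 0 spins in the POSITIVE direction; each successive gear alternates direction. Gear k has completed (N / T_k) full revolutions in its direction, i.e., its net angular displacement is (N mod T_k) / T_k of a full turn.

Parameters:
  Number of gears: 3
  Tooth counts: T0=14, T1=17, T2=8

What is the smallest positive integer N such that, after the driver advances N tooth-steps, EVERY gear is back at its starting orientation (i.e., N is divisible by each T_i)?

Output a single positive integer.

Answer: 952

Derivation:
Gear k returns to start when N is a multiple of T_k.
All gears at start simultaneously when N is a common multiple of [14, 17, 8]; the smallest such N is lcm(14, 17, 8).
Start: lcm = T0 = 14
Fold in T1=17: gcd(14, 17) = 1; lcm(14, 17) = 14 * 17 / 1 = 238 / 1 = 238
Fold in T2=8: gcd(238, 8) = 2; lcm(238, 8) = 238 * 8 / 2 = 1904 / 2 = 952
Full cycle length = 952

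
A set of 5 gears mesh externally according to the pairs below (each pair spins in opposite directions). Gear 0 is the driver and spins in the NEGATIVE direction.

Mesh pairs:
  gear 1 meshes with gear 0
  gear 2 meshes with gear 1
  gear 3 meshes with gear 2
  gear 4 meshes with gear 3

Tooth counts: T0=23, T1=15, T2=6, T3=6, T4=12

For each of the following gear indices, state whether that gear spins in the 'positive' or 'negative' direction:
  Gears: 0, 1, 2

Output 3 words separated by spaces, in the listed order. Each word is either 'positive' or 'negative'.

Answer: negative positive negative

Derivation:
Gear 0 (driver): negative (depth 0)
  gear 1: meshes with gear 0 -> depth 1 -> positive (opposite of gear 0)
  gear 2: meshes with gear 1 -> depth 2 -> negative (opposite of gear 1)
  gear 3: meshes with gear 2 -> depth 3 -> positive (opposite of gear 2)
  gear 4: meshes with gear 3 -> depth 4 -> negative (opposite of gear 3)
Queried indices 0, 1, 2 -> negative, positive, negative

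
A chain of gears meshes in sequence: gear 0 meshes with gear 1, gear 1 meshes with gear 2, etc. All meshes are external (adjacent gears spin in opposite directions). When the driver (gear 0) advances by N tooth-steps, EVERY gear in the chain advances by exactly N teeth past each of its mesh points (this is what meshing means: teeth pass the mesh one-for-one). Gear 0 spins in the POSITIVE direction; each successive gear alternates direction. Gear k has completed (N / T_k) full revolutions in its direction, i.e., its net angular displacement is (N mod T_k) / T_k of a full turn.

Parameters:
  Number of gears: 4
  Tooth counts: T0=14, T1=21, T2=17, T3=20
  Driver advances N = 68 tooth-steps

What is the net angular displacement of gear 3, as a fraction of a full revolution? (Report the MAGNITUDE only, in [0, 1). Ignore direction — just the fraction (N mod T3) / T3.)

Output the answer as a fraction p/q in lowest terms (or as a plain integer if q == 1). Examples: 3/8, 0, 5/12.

Answer: 2/5

Derivation:
Chain of 4 gears, tooth counts: [14, 21, 17, 20]
  gear 0: T0=14, direction=positive, advance = 68 mod 14 = 12 teeth = 12/14 turn
  gear 1: T1=21, direction=negative, advance = 68 mod 21 = 5 teeth = 5/21 turn
  gear 2: T2=17, direction=positive, advance = 68 mod 17 = 0 teeth = 0/17 turn
  gear 3: T3=20, direction=negative, advance = 68 mod 20 = 8 teeth = 8/20 turn
Gear 3: 68 mod 20 = 8
Fraction = 8 / 20 = 2/5 (gcd(8,20)=4) = 2/5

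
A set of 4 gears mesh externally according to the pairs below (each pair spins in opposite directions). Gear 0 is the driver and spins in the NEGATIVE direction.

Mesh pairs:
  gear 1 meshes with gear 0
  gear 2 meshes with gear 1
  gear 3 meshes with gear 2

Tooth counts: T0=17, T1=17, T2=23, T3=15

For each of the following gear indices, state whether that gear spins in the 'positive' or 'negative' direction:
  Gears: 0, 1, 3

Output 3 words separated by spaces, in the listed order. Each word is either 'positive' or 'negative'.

Answer: negative positive positive

Derivation:
Gear 0 (driver): negative (depth 0)
  gear 1: meshes with gear 0 -> depth 1 -> positive (opposite of gear 0)
  gear 2: meshes with gear 1 -> depth 2 -> negative (opposite of gear 1)
  gear 3: meshes with gear 2 -> depth 3 -> positive (opposite of gear 2)
Queried indices 0, 1, 3 -> negative, positive, positive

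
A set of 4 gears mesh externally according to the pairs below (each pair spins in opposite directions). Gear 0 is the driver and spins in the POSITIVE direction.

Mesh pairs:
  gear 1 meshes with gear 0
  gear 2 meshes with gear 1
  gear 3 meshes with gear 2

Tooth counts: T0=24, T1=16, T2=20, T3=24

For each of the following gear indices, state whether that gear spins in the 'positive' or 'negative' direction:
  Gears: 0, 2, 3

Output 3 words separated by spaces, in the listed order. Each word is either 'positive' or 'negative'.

Gear 0 (driver): positive (depth 0)
  gear 1: meshes with gear 0 -> depth 1 -> negative (opposite of gear 0)
  gear 2: meshes with gear 1 -> depth 2 -> positive (opposite of gear 1)
  gear 3: meshes with gear 2 -> depth 3 -> negative (opposite of gear 2)
Queried indices 0, 2, 3 -> positive, positive, negative

Answer: positive positive negative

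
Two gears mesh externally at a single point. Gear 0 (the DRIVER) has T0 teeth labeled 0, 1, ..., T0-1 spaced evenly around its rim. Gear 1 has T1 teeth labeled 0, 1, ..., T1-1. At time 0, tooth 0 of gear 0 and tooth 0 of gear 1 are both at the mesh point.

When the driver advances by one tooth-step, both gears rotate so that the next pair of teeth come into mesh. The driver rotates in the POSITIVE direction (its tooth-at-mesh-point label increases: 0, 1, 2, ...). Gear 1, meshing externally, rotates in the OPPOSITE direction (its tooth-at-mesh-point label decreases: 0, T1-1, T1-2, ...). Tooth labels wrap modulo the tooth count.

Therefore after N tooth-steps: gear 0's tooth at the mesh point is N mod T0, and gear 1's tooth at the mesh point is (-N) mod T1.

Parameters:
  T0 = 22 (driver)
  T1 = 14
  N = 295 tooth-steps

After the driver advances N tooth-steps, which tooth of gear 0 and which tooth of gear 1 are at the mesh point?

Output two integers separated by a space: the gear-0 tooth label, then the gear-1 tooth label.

Gear 0 (driver, T0=22): tooth at mesh = N mod T0
  295 = 13 * 22 + 9, so 295 mod 22 = 9
  gear 0 tooth = 9
Gear 1 (driven, T1=14): tooth at mesh = (-N) mod T1
  295 = 21 * 14 + 1, so 295 mod 14 = 1
  (-295) mod 14 = (-1) mod 14 = 14 - 1 = 13
Mesh after 295 steps: gear-0 tooth 9 meets gear-1 tooth 13

Answer: 9 13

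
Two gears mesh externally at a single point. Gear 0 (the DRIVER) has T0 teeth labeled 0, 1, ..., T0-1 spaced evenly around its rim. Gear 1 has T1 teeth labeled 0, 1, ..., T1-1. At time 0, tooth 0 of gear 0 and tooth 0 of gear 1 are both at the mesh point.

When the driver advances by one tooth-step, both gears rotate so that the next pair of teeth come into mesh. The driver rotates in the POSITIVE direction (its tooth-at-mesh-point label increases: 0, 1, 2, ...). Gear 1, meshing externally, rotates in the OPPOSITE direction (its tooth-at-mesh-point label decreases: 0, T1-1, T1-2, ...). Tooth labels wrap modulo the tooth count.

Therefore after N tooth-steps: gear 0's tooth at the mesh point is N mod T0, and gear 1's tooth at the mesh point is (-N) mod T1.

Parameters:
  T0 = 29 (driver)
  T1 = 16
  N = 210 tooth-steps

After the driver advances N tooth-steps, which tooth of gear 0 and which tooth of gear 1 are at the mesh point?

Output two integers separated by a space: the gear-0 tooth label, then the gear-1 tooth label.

Gear 0 (driver, T0=29): tooth at mesh = N mod T0
  210 = 7 * 29 + 7, so 210 mod 29 = 7
  gear 0 tooth = 7
Gear 1 (driven, T1=16): tooth at mesh = (-N) mod T1
  210 = 13 * 16 + 2, so 210 mod 16 = 2
  (-210) mod 16 = (-2) mod 16 = 16 - 2 = 14
Mesh after 210 steps: gear-0 tooth 7 meets gear-1 tooth 14

Answer: 7 14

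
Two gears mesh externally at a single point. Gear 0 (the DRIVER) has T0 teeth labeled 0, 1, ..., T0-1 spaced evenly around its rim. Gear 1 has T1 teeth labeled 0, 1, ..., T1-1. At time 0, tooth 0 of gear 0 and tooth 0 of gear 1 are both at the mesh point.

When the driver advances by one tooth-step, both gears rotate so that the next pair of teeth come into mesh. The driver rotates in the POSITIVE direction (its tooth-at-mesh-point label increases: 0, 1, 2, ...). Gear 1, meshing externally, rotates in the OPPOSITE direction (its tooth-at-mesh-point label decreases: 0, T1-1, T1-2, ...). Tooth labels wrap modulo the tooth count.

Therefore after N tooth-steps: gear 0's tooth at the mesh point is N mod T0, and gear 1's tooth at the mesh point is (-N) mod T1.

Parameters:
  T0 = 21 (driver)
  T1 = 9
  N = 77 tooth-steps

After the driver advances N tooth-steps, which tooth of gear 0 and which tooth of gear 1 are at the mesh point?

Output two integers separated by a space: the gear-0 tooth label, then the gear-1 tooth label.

Answer: 14 4

Derivation:
Gear 0 (driver, T0=21): tooth at mesh = N mod T0
  77 = 3 * 21 + 14, so 77 mod 21 = 14
  gear 0 tooth = 14
Gear 1 (driven, T1=9): tooth at mesh = (-N) mod T1
  77 = 8 * 9 + 5, so 77 mod 9 = 5
  (-77) mod 9 = (-5) mod 9 = 9 - 5 = 4
Mesh after 77 steps: gear-0 tooth 14 meets gear-1 tooth 4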